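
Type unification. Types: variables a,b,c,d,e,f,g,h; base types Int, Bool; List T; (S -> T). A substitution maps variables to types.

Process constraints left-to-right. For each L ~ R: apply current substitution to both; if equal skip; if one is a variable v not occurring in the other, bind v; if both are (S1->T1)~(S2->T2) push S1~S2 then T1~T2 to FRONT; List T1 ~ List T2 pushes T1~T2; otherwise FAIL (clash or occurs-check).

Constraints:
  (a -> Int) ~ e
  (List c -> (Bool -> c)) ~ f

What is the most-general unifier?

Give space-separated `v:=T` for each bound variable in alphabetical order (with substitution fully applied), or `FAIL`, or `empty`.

Answer: e:=(a -> Int) f:=(List c -> (Bool -> c))

Derivation:
step 1: unify (a -> Int) ~ e  [subst: {-} | 1 pending]
  bind e := (a -> Int)
step 2: unify (List c -> (Bool -> c)) ~ f  [subst: {e:=(a -> Int)} | 0 pending]
  bind f := (List c -> (Bool -> c))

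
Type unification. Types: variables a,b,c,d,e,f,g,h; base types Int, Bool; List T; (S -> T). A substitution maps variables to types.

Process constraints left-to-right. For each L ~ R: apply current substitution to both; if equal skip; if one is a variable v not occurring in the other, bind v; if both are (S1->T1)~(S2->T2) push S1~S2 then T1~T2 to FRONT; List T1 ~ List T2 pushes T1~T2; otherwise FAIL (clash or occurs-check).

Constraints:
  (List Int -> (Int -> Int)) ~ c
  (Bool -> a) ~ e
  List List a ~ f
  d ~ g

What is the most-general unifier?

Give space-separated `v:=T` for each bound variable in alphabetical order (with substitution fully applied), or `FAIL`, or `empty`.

Answer: c:=(List Int -> (Int -> Int)) d:=g e:=(Bool -> a) f:=List List a

Derivation:
step 1: unify (List Int -> (Int -> Int)) ~ c  [subst: {-} | 3 pending]
  bind c := (List Int -> (Int -> Int))
step 2: unify (Bool -> a) ~ e  [subst: {c:=(List Int -> (Int -> Int))} | 2 pending]
  bind e := (Bool -> a)
step 3: unify List List a ~ f  [subst: {c:=(List Int -> (Int -> Int)), e:=(Bool -> a)} | 1 pending]
  bind f := List List a
step 4: unify d ~ g  [subst: {c:=(List Int -> (Int -> Int)), e:=(Bool -> a), f:=List List a} | 0 pending]
  bind d := g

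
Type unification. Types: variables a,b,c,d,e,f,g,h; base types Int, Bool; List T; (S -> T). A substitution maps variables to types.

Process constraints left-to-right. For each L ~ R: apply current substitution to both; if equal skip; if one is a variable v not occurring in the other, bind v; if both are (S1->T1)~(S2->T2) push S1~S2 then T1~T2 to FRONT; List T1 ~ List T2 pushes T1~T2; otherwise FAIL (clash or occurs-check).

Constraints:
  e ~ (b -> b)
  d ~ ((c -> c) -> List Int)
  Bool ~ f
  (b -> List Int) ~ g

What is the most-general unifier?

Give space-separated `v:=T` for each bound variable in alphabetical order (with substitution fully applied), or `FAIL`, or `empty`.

step 1: unify e ~ (b -> b)  [subst: {-} | 3 pending]
  bind e := (b -> b)
step 2: unify d ~ ((c -> c) -> List Int)  [subst: {e:=(b -> b)} | 2 pending]
  bind d := ((c -> c) -> List Int)
step 3: unify Bool ~ f  [subst: {e:=(b -> b), d:=((c -> c) -> List Int)} | 1 pending]
  bind f := Bool
step 4: unify (b -> List Int) ~ g  [subst: {e:=(b -> b), d:=((c -> c) -> List Int), f:=Bool} | 0 pending]
  bind g := (b -> List Int)

Answer: d:=((c -> c) -> List Int) e:=(b -> b) f:=Bool g:=(b -> List Int)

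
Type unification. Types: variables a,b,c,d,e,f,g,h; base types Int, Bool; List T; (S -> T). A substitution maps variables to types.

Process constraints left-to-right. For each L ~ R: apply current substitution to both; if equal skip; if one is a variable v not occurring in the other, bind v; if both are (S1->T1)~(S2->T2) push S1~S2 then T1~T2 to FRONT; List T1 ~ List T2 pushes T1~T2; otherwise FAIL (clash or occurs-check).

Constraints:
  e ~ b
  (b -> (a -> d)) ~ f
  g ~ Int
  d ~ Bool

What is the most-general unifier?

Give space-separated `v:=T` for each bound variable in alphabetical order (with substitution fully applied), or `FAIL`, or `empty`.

Answer: d:=Bool e:=b f:=(b -> (a -> Bool)) g:=Int

Derivation:
step 1: unify e ~ b  [subst: {-} | 3 pending]
  bind e := b
step 2: unify (b -> (a -> d)) ~ f  [subst: {e:=b} | 2 pending]
  bind f := (b -> (a -> d))
step 3: unify g ~ Int  [subst: {e:=b, f:=(b -> (a -> d))} | 1 pending]
  bind g := Int
step 4: unify d ~ Bool  [subst: {e:=b, f:=(b -> (a -> d)), g:=Int} | 0 pending]
  bind d := Bool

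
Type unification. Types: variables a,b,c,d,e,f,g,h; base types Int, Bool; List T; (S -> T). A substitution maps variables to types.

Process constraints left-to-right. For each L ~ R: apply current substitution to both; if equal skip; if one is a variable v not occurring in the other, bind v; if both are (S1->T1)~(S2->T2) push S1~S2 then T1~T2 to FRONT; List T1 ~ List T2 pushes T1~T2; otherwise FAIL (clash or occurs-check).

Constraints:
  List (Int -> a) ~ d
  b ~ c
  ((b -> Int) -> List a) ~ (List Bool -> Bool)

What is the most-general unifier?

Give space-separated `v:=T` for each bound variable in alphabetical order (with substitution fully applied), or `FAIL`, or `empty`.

Answer: FAIL

Derivation:
step 1: unify List (Int -> a) ~ d  [subst: {-} | 2 pending]
  bind d := List (Int -> a)
step 2: unify b ~ c  [subst: {d:=List (Int -> a)} | 1 pending]
  bind b := c
step 3: unify ((c -> Int) -> List a) ~ (List Bool -> Bool)  [subst: {d:=List (Int -> a), b:=c} | 0 pending]
  -> decompose arrow: push (c -> Int)~List Bool, List a~Bool
step 4: unify (c -> Int) ~ List Bool  [subst: {d:=List (Int -> a), b:=c} | 1 pending]
  clash: (c -> Int) vs List Bool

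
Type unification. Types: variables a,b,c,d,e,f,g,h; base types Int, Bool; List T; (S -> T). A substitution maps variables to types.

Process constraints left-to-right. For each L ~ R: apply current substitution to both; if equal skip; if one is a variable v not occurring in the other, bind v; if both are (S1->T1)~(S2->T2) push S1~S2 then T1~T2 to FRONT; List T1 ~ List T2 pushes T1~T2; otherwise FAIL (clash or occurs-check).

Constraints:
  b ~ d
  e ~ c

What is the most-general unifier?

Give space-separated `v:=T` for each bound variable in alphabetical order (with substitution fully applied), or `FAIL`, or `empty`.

Answer: b:=d e:=c

Derivation:
step 1: unify b ~ d  [subst: {-} | 1 pending]
  bind b := d
step 2: unify e ~ c  [subst: {b:=d} | 0 pending]
  bind e := c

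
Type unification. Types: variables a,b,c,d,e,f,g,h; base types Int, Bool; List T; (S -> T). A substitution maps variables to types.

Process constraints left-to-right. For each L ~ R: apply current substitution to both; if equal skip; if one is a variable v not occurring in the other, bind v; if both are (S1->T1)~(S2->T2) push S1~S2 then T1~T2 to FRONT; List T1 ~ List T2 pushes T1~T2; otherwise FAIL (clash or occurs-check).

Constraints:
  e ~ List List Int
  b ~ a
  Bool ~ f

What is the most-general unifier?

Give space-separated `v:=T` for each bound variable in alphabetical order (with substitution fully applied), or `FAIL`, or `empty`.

step 1: unify e ~ List List Int  [subst: {-} | 2 pending]
  bind e := List List Int
step 2: unify b ~ a  [subst: {e:=List List Int} | 1 pending]
  bind b := a
step 3: unify Bool ~ f  [subst: {e:=List List Int, b:=a} | 0 pending]
  bind f := Bool

Answer: b:=a e:=List List Int f:=Bool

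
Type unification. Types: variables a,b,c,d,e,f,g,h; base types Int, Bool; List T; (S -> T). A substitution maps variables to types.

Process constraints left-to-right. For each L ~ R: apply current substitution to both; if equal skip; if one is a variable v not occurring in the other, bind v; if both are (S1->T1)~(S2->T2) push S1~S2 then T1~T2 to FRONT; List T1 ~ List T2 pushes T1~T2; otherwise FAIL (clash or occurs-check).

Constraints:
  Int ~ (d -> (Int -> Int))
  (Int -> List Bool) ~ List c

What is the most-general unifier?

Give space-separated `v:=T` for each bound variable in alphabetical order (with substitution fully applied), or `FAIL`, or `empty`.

Answer: FAIL

Derivation:
step 1: unify Int ~ (d -> (Int -> Int))  [subst: {-} | 1 pending]
  clash: Int vs (d -> (Int -> Int))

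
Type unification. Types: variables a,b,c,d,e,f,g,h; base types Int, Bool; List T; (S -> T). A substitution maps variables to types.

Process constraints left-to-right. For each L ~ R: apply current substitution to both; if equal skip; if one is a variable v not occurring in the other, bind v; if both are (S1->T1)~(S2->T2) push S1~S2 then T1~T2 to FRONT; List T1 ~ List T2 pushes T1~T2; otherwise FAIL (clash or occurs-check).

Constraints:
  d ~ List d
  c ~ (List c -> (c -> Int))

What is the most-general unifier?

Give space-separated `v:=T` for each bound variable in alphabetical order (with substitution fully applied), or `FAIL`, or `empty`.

Answer: FAIL

Derivation:
step 1: unify d ~ List d  [subst: {-} | 1 pending]
  occurs-check fail: d in List d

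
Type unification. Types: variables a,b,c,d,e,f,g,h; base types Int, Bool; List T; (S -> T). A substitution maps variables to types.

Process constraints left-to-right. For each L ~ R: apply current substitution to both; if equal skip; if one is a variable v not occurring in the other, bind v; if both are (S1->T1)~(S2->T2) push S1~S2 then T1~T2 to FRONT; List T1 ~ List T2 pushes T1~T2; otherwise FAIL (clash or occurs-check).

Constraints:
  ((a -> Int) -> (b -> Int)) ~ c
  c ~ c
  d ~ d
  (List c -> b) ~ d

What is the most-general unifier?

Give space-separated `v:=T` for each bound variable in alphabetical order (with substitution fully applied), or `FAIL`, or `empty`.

step 1: unify ((a -> Int) -> (b -> Int)) ~ c  [subst: {-} | 3 pending]
  bind c := ((a -> Int) -> (b -> Int))
step 2: unify ((a -> Int) -> (b -> Int)) ~ ((a -> Int) -> (b -> Int))  [subst: {c:=((a -> Int) -> (b -> Int))} | 2 pending]
  -> identical, skip
step 3: unify d ~ d  [subst: {c:=((a -> Int) -> (b -> Int))} | 1 pending]
  -> identical, skip
step 4: unify (List ((a -> Int) -> (b -> Int)) -> b) ~ d  [subst: {c:=((a -> Int) -> (b -> Int))} | 0 pending]
  bind d := (List ((a -> Int) -> (b -> Int)) -> b)

Answer: c:=((a -> Int) -> (b -> Int)) d:=(List ((a -> Int) -> (b -> Int)) -> b)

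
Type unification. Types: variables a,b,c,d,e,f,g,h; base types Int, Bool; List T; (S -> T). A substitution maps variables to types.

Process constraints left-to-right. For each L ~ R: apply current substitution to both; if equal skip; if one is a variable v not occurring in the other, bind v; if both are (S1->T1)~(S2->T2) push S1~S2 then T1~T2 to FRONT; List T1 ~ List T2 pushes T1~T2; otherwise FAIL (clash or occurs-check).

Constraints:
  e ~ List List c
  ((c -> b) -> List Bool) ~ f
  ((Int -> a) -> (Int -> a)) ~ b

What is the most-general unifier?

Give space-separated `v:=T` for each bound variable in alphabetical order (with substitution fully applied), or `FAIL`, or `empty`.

Answer: b:=((Int -> a) -> (Int -> a)) e:=List List c f:=((c -> ((Int -> a) -> (Int -> a))) -> List Bool)

Derivation:
step 1: unify e ~ List List c  [subst: {-} | 2 pending]
  bind e := List List c
step 2: unify ((c -> b) -> List Bool) ~ f  [subst: {e:=List List c} | 1 pending]
  bind f := ((c -> b) -> List Bool)
step 3: unify ((Int -> a) -> (Int -> a)) ~ b  [subst: {e:=List List c, f:=((c -> b) -> List Bool)} | 0 pending]
  bind b := ((Int -> a) -> (Int -> a))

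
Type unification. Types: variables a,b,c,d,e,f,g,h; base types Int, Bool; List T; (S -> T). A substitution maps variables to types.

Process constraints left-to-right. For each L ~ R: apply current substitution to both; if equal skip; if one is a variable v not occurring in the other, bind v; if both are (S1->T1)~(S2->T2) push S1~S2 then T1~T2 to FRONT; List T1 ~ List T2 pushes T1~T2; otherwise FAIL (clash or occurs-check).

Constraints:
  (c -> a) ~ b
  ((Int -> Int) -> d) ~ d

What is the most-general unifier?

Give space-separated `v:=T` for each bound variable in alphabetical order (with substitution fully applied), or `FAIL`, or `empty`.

Answer: FAIL

Derivation:
step 1: unify (c -> a) ~ b  [subst: {-} | 1 pending]
  bind b := (c -> a)
step 2: unify ((Int -> Int) -> d) ~ d  [subst: {b:=(c -> a)} | 0 pending]
  occurs-check fail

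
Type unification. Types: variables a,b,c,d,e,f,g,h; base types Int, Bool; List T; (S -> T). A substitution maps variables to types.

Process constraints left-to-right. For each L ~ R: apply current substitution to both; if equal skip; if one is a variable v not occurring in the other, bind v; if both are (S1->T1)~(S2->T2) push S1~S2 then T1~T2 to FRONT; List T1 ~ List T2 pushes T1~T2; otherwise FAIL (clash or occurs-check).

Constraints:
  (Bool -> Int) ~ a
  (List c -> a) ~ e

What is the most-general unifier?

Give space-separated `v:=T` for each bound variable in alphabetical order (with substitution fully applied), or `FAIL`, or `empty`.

step 1: unify (Bool -> Int) ~ a  [subst: {-} | 1 pending]
  bind a := (Bool -> Int)
step 2: unify (List c -> (Bool -> Int)) ~ e  [subst: {a:=(Bool -> Int)} | 0 pending]
  bind e := (List c -> (Bool -> Int))

Answer: a:=(Bool -> Int) e:=(List c -> (Bool -> Int))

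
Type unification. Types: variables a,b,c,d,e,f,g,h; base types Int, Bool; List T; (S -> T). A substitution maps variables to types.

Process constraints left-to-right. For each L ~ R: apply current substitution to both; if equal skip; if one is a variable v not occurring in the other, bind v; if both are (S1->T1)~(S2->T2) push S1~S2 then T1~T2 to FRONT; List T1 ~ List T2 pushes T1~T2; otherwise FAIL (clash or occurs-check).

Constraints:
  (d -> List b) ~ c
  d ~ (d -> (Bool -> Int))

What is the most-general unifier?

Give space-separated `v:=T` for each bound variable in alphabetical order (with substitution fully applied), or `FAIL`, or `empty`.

step 1: unify (d -> List b) ~ c  [subst: {-} | 1 pending]
  bind c := (d -> List b)
step 2: unify d ~ (d -> (Bool -> Int))  [subst: {c:=(d -> List b)} | 0 pending]
  occurs-check fail: d in (d -> (Bool -> Int))

Answer: FAIL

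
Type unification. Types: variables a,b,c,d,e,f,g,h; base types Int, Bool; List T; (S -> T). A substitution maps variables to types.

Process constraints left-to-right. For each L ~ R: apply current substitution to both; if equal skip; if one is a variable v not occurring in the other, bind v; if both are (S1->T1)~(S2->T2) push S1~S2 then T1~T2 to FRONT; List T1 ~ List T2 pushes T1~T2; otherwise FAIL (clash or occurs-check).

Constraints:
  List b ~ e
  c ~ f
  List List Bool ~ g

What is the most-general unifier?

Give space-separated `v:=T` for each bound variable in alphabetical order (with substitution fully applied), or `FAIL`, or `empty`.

Answer: c:=f e:=List b g:=List List Bool

Derivation:
step 1: unify List b ~ e  [subst: {-} | 2 pending]
  bind e := List b
step 2: unify c ~ f  [subst: {e:=List b} | 1 pending]
  bind c := f
step 3: unify List List Bool ~ g  [subst: {e:=List b, c:=f} | 0 pending]
  bind g := List List Bool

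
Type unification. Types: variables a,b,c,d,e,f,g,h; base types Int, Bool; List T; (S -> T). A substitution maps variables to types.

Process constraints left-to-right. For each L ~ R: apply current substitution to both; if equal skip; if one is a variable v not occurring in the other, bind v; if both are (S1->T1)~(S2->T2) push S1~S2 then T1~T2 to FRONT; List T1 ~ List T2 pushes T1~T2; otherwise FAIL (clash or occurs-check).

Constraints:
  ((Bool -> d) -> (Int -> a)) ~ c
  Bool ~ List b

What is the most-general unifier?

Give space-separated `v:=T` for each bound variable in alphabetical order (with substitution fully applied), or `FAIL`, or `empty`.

step 1: unify ((Bool -> d) -> (Int -> a)) ~ c  [subst: {-} | 1 pending]
  bind c := ((Bool -> d) -> (Int -> a))
step 2: unify Bool ~ List b  [subst: {c:=((Bool -> d) -> (Int -> a))} | 0 pending]
  clash: Bool vs List b

Answer: FAIL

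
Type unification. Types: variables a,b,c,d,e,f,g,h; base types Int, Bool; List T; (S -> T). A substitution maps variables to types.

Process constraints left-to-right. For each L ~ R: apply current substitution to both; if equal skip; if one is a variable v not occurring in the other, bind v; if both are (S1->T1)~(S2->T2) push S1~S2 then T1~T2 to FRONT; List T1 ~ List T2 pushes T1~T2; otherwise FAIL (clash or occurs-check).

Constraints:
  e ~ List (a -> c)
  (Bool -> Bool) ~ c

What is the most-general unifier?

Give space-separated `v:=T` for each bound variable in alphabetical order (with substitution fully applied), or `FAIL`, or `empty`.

step 1: unify e ~ List (a -> c)  [subst: {-} | 1 pending]
  bind e := List (a -> c)
step 2: unify (Bool -> Bool) ~ c  [subst: {e:=List (a -> c)} | 0 pending]
  bind c := (Bool -> Bool)

Answer: c:=(Bool -> Bool) e:=List (a -> (Bool -> Bool))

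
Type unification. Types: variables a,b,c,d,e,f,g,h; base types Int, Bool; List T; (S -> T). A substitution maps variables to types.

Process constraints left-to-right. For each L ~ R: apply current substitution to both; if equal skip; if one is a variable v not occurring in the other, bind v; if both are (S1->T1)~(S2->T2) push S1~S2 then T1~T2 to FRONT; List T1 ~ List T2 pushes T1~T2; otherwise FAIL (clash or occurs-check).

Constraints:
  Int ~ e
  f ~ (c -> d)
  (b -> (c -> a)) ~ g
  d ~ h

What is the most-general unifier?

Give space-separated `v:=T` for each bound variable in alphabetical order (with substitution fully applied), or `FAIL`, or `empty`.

Answer: d:=h e:=Int f:=(c -> h) g:=(b -> (c -> a))

Derivation:
step 1: unify Int ~ e  [subst: {-} | 3 pending]
  bind e := Int
step 2: unify f ~ (c -> d)  [subst: {e:=Int} | 2 pending]
  bind f := (c -> d)
step 3: unify (b -> (c -> a)) ~ g  [subst: {e:=Int, f:=(c -> d)} | 1 pending]
  bind g := (b -> (c -> a))
step 4: unify d ~ h  [subst: {e:=Int, f:=(c -> d), g:=(b -> (c -> a))} | 0 pending]
  bind d := h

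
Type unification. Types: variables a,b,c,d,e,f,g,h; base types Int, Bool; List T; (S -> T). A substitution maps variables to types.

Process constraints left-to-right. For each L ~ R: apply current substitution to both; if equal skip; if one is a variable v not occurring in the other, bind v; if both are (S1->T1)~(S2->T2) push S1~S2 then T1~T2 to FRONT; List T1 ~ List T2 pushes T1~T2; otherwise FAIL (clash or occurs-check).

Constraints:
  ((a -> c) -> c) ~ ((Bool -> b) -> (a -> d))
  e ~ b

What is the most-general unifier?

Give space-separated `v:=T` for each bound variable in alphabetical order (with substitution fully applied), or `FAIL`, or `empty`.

step 1: unify ((a -> c) -> c) ~ ((Bool -> b) -> (a -> d))  [subst: {-} | 1 pending]
  -> decompose arrow: push (a -> c)~(Bool -> b), c~(a -> d)
step 2: unify (a -> c) ~ (Bool -> b)  [subst: {-} | 2 pending]
  -> decompose arrow: push a~Bool, c~b
step 3: unify a ~ Bool  [subst: {-} | 3 pending]
  bind a := Bool
step 4: unify c ~ b  [subst: {a:=Bool} | 2 pending]
  bind c := b
step 5: unify b ~ (Bool -> d)  [subst: {a:=Bool, c:=b} | 1 pending]
  bind b := (Bool -> d)
step 6: unify e ~ (Bool -> d)  [subst: {a:=Bool, c:=b, b:=(Bool -> d)} | 0 pending]
  bind e := (Bool -> d)

Answer: a:=Bool b:=(Bool -> d) c:=(Bool -> d) e:=(Bool -> d)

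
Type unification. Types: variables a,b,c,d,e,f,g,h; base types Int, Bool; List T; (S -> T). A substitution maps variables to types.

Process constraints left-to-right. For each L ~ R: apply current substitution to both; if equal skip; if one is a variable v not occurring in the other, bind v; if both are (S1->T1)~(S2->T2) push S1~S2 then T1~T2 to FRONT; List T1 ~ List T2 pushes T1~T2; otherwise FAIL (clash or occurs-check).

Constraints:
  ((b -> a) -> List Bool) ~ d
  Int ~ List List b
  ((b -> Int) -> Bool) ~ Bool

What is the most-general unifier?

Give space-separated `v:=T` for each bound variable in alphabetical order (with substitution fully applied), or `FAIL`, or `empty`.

step 1: unify ((b -> a) -> List Bool) ~ d  [subst: {-} | 2 pending]
  bind d := ((b -> a) -> List Bool)
step 2: unify Int ~ List List b  [subst: {d:=((b -> a) -> List Bool)} | 1 pending]
  clash: Int vs List List b

Answer: FAIL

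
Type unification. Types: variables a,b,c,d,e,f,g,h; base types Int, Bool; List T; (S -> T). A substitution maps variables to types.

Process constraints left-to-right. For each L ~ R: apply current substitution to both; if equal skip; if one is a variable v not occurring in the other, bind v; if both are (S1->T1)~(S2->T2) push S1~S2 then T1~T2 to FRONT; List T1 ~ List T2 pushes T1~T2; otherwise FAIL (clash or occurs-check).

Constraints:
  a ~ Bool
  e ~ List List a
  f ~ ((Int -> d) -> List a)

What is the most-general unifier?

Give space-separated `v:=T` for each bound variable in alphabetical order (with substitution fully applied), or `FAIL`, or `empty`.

step 1: unify a ~ Bool  [subst: {-} | 2 pending]
  bind a := Bool
step 2: unify e ~ List List Bool  [subst: {a:=Bool} | 1 pending]
  bind e := List List Bool
step 3: unify f ~ ((Int -> d) -> List Bool)  [subst: {a:=Bool, e:=List List Bool} | 0 pending]
  bind f := ((Int -> d) -> List Bool)

Answer: a:=Bool e:=List List Bool f:=((Int -> d) -> List Bool)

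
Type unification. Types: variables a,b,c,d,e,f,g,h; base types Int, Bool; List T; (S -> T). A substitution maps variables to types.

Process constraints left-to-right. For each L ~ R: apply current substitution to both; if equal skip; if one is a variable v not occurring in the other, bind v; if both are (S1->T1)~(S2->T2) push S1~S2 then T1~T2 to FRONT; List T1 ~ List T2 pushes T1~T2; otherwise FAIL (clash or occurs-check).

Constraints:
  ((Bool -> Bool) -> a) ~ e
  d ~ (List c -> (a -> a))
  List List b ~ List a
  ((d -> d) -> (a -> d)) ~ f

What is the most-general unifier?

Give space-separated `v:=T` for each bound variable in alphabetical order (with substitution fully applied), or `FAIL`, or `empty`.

Answer: a:=List b d:=(List c -> (List b -> List b)) e:=((Bool -> Bool) -> List b) f:=(((List c -> (List b -> List b)) -> (List c -> (List b -> List b))) -> (List b -> (List c -> (List b -> List b))))

Derivation:
step 1: unify ((Bool -> Bool) -> a) ~ e  [subst: {-} | 3 pending]
  bind e := ((Bool -> Bool) -> a)
step 2: unify d ~ (List c -> (a -> a))  [subst: {e:=((Bool -> Bool) -> a)} | 2 pending]
  bind d := (List c -> (a -> a))
step 3: unify List List b ~ List a  [subst: {e:=((Bool -> Bool) -> a), d:=(List c -> (a -> a))} | 1 pending]
  -> decompose List: push List b~a
step 4: unify List b ~ a  [subst: {e:=((Bool -> Bool) -> a), d:=(List c -> (a -> a))} | 1 pending]
  bind a := List b
step 5: unify (((List c -> (List b -> List b)) -> (List c -> (List b -> List b))) -> (List b -> (List c -> (List b -> List b)))) ~ f  [subst: {e:=((Bool -> Bool) -> a), d:=(List c -> (a -> a)), a:=List b} | 0 pending]
  bind f := (((List c -> (List b -> List b)) -> (List c -> (List b -> List b))) -> (List b -> (List c -> (List b -> List b))))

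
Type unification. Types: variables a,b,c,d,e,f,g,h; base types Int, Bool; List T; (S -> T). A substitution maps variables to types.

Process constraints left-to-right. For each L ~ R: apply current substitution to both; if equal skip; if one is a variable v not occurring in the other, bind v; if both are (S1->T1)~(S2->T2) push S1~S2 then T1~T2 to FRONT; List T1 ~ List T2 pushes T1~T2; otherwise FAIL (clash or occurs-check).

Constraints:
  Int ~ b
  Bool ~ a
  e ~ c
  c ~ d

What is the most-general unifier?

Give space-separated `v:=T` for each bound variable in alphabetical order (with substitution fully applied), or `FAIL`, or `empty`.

Answer: a:=Bool b:=Int c:=d e:=d

Derivation:
step 1: unify Int ~ b  [subst: {-} | 3 pending]
  bind b := Int
step 2: unify Bool ~ a  [subst: {b:=Int} | 2 pending]
  bind a := Bool
step 3: unify e ~ c  [subst: {b:=Int, a:=Bool} | 1 pending]
  bind e := c
step 4: unify c ~ d  [subst: {b:=Int, a:=Bool, e:=c} | 0 pending]
  bind c := d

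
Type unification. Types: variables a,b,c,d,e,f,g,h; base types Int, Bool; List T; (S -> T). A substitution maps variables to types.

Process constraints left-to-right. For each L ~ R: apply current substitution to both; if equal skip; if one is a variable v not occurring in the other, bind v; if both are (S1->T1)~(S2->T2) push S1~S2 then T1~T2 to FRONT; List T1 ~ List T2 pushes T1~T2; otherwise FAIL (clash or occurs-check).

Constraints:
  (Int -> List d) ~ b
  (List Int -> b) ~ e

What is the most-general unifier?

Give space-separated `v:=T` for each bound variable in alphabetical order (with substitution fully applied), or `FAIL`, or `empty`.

Answer: b:=(Int -> List d) e:=(List Int -> (Int -> List d))

Derivation:
step 1: unify (Int -> List d) ~ b  [subst: {-} | 1 pending]
  bind b := (Int -> List d)
step 2: unify (List Int -> (Int -> List d)) ~ e  [subst: {b:=(Int -> List d)} | 0 pending]
  bind e := (List Int -> (Int -> List d))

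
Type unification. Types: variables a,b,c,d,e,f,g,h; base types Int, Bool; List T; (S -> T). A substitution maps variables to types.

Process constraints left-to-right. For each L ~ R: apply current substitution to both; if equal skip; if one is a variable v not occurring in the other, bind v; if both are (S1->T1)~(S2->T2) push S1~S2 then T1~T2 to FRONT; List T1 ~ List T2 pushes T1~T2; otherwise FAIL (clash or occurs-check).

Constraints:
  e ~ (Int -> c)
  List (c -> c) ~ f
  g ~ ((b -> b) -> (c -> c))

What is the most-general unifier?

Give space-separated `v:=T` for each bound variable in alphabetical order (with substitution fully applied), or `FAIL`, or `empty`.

step 1: unify e ~ (Int -> c)  [subst: {-} | 2 pending]
  bind e := (Int -> c)
step 2: unify List (c -> c) ~ f  [subst: {e:=(Int -> c)} | 1 pending]
  bind f := List (c -> c)
step 3: unify g ~ ((b -> b) -> (c -> c))  [subst: {e:=(Int -> c), f:=List (c -> c)} | 0 pending]
  bind g := ((b -> b) -> (c -> c))

Answer: e:=(Int -> c) f:=List (c -> c) g:=((b -> b) -> (c -> c))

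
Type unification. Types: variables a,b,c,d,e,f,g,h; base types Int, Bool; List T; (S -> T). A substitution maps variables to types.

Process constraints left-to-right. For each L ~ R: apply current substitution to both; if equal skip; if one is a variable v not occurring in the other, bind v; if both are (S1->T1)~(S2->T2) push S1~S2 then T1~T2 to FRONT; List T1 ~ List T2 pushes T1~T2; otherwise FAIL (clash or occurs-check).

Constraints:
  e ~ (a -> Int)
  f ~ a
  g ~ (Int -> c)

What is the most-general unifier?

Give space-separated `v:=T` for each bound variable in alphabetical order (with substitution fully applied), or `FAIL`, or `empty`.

Answer: e:=(a -> Int) f:=a g:=(Int -> c)

Derivation:
step 1: unify e ~ (a -> Int)  [subst: {-} | 2 pending]
  bind e := (a -> Int)
step 2: unify f ~ a  [subst: {e:=(a -> Int)} | 1 pending]
  bind f := a
step 3: unify g ~ (Int -> c)  [subst: {e:=(a -> Int), f:=a} | 0 pending]
  bind g := (Int -> c)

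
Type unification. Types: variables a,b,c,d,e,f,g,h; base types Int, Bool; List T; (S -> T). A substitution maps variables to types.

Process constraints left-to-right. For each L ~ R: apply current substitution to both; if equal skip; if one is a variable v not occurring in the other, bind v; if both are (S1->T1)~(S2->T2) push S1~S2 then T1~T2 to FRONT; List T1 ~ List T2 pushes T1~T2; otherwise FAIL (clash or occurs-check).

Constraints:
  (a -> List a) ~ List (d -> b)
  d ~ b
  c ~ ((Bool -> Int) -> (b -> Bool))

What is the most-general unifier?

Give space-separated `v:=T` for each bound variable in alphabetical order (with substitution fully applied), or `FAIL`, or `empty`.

step 1: unify (a -> List a) ~ List (d -> b)  [subst: {-} | 2 pending]
  clash: (a -> List a) vs List (d -> b)

Answer: FAIL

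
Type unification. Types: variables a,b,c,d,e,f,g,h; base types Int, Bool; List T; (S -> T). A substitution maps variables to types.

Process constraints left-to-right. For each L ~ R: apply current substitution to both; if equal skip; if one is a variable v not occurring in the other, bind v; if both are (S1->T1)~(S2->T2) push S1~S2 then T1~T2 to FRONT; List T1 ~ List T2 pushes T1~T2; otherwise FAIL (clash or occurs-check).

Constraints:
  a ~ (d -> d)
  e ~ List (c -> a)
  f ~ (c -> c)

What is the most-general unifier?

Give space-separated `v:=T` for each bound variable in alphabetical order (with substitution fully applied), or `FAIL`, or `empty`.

step 1: unify a ~ (d -> d)  [subst: {-} | 2 pending]
  bind a := (d -> d)
step 2: unify e ~ List (c -> (d -> d))  [subst: {a:=(d -> d)} | 1 pending]
  bind e := List (c -> (d -> d))
step 3: unify f ~ (c -> c)  [subst: {a:=(d -> d), e:=List (c -> (d -> d))} | 0 pending]
  bind f := (c -> c)

Answer: a:=(d -> d) e:=List (c -> (d -> d)) f:=(c -> c)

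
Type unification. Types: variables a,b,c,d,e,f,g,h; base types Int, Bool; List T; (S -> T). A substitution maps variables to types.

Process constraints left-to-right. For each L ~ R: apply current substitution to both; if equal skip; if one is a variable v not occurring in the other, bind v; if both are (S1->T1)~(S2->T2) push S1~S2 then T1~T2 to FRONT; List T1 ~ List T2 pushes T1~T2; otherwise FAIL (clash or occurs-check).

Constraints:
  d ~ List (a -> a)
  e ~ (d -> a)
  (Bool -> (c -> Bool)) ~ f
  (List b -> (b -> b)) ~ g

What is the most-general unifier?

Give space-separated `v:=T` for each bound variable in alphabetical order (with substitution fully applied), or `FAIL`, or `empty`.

step 1: unify d ~ List (a -> a)  [subst: {-} | 3 pending]
  bind d := List (a -> a)
step 2: unify e ~ (List (a -> a) -> a)  [subst: {d:=List (a -> a)} | 2 pending]
  bind e := (List (a -> a) -> a)
step 3: unify (Bool -> (c -> Bool)) ~ f  [subst: {d:=List (a -> a), e:=(List (a -> a) -> a)} | 1 pending]
  bind f := (Bool -> (c -> Bool))
step 4: unify (List b -> (b -> b)) ~ g  [subst: {d:=List (a -> a), e:=(List (a -> a) -> a), f:=(Bool -> (c -> Bool))} | 0 pending]
  bind g := (List b -> (b -> b))

Answer: d:=List (a -> a) e:=(List (a -> a) -> a) f:=(Bool -> (c -> Bool)) g:=(List b -> (b -> b))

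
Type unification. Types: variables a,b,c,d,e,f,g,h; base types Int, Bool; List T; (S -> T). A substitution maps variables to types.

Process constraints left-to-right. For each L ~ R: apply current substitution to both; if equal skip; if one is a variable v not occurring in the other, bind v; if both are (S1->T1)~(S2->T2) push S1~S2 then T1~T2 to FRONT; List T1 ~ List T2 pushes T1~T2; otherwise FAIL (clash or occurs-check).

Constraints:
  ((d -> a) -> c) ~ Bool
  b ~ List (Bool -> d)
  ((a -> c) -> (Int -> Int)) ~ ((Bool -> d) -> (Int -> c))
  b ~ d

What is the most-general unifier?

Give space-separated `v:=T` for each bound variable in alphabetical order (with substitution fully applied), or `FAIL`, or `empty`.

Answer: FAIL

Derivation:
step 1: unify ((d -> a) -> c) ~ Bool  [subst: {-} | 3 pending]
  clash: ((d -> a) -> c) vs Bool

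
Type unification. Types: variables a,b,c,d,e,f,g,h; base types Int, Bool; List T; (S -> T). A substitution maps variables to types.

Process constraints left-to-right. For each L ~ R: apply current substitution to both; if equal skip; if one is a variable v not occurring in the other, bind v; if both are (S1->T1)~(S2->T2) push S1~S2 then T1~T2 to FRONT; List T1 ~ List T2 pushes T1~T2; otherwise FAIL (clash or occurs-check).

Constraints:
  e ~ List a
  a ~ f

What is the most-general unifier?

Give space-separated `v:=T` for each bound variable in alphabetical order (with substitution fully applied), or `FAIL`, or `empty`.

step 1: unify e ~ List a  [subst: {-} | 1 pending]
  bind e := List a
step 2: unify a ~ f  [subst: {e:=List a} | 0 pending]
  bind a := f

Answer: a:=f e:=List f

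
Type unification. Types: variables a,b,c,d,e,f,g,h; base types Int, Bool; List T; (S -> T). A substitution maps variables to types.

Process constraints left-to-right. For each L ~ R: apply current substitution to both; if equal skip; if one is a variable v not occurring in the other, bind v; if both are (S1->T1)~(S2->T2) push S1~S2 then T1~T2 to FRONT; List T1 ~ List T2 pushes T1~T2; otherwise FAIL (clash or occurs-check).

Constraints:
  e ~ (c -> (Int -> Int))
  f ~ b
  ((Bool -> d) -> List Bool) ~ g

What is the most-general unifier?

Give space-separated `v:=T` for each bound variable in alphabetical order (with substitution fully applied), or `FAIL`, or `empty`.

Answer: e:=(c -> (Int -> Int)) f:=b g:=((Bool -> d) -> List Bool)

Derivation:
step 1: unify e ~ (c -> (Int -> Int))  [subst: {-} | 2 pending]
  bind e := (c -> (Int -> Int))
step 2: unify f ~ b  [subst: {e:=(c -> (Int -> Int))} | 1 pending]
  bind f := b
step 3: unify ((Bool -> d) -> List Bool) ~ g  [subst: {e:=(c -> (Int -> Int)), f:=b} | 0 pending]
  bind g := ((Bool -> d) -> List Bool)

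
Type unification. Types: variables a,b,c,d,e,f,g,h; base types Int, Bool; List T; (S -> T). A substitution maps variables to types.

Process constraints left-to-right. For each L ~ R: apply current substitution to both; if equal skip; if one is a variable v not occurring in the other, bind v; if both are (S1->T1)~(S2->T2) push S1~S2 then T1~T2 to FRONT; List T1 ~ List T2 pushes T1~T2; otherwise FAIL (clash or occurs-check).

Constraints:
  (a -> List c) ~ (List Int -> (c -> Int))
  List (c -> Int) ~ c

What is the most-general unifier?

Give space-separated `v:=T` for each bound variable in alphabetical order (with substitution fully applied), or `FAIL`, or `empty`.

Answer: FAIL

Derivation:
step 1: unify (a -> List c) ~ (List Int -> (c -> Int))  [subst: {-} | 1 pending]
  -> decompose arrow: push a~List Int, List c~(c -> Int)
step 2: unify a ~ List Int  [subst: {-} | 2 pending]
  bind a := List Int
step 3: unify List c ~ (c -> Int)  [subst: {a:=List Int} | 1 pending]
  clash: List c vs (c -> Int)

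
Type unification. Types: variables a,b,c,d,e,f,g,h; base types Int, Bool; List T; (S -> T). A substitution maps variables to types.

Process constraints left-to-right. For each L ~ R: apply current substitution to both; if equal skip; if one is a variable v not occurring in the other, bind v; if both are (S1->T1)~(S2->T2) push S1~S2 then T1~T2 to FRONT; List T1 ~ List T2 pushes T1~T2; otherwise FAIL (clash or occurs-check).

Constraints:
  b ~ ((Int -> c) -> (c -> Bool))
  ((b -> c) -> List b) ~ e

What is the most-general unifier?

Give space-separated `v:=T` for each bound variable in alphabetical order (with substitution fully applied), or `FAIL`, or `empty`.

step 1: unify b ~ ((Int -> c) -> (c -> Bool))  [subst: {-} | 1 pending]
  bind b := ((Int -> c) -> (c -> Bool))
step 2: unify ((((Int -> c) -> (c -> Bool)) -> c) -> List ((Int -> c) -> (c -> Bool))) ~ e  [subst: {b:=((Int -> c) -> (c -> Bool))} | 0 pending]
  bind e := ((((Int -> c) -> (c -> Bool)) -> c) -> List ((Int -> c) -> (c -> Bool)))

Answer: b:=((Int -> c) -> (c -> Bool)) e:=((((Int -> c) -> (c -> Bool)) -> c) -> List ((Int -> c) -> (c -> Bool)))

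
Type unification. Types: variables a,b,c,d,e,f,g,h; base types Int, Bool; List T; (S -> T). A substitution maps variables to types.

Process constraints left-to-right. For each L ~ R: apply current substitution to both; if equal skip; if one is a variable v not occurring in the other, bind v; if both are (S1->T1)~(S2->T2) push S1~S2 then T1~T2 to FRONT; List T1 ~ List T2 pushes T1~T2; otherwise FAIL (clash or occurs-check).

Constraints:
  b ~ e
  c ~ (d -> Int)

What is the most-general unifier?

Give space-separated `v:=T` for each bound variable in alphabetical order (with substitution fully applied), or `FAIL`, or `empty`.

step 1: unify b ~ e  [subst: {-} | 1 pending]
  bind b := e
step 2: unify c ~ (d -> Int)  [subst: {b:=e} | 0 pending]
  bind c := (d -> Int)

Answer: b:=e c:=(d -> Int)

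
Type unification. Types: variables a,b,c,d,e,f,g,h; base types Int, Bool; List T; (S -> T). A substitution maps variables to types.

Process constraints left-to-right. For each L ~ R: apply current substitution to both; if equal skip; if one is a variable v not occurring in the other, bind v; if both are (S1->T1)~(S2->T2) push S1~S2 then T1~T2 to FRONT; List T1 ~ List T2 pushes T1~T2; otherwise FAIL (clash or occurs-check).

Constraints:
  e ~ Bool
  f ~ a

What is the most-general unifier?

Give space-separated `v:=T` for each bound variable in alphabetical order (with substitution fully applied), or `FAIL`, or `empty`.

Answer: e:=Bool f:=a

Derivation:
step 1: unify e ~ Bool  [subst: {-} | 1 pending]
  bind e := Bool
step 2: unify f ~ a  [subst: {e:=Bool} | 0 pending]
  bind f := a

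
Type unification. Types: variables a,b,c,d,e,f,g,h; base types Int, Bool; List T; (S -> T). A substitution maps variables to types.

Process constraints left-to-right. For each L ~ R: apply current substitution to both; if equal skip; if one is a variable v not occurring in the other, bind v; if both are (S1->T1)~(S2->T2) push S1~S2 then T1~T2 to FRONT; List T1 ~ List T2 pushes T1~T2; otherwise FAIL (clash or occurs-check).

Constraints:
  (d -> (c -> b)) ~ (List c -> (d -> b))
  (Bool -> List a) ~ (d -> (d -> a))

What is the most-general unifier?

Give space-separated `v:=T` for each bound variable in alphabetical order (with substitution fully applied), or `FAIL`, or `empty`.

Answer: FAIL

Derivation:
step 1: unify (d -> (c -> b)) ~ (List c -> (d -> b))  [subst: {-} | 1 pending]
  -> decompose arrow: push d~List c, (c -> b)~(d -> b)
step 2: unify d ~ List c  [subst: {-} | 2 pending]
  bind d := List c
step 3: unify (c -> b) ~ (List c -> b)  [subst: {d:=List c} | 1 pending]
  -> decompose arrow: push c~List c, b~b
step 4: unify c ~ List c  [subst: {d:=List c} | 2 pending]
  occurs-check fail: c in List c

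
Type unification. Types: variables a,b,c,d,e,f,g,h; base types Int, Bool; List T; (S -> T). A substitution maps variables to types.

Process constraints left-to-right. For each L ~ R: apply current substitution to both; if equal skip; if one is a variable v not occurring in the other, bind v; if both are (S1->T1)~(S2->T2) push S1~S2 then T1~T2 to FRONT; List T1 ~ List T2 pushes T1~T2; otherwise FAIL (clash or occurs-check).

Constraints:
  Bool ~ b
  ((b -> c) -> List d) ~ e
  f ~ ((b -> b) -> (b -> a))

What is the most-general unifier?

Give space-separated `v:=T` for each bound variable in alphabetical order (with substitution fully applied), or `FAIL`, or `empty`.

step 1: unify Bool ~ b  [subst: {-} | 2 pending]
  bind b := Bool
step 2: unify ((Bool -> c) -> List d) ~ e  [subst: {b:=Bool} | 1 pending]
  bind e := ((Bool -> c) -> List d)
step 3: unify f ~ ((Bool -> Bool) -> (Bool -> a))  [subst: {b:=Bool, e:=((Bool -> c) -> List d)} | 0 pending]
  bind f := ((Bool -> Bool) -> (Bool -> a))

Answer: b:=Bool e:=((Bool -> c) -> List d) f:=((Bool -> Bool) -> (Bool -> a))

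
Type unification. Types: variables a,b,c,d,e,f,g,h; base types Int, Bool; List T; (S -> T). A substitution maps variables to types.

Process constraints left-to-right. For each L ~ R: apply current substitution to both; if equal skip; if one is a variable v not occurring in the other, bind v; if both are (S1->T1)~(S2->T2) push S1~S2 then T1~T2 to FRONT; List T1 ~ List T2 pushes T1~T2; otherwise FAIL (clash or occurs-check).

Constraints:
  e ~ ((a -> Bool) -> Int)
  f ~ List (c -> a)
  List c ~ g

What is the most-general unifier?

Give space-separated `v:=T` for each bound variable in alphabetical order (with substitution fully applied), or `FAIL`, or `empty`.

Answer: e:=((a -> Bool) -> Int) f:=List (c -> a) g:=List c

Derivation:
step 1: unify e ~ ((a -> Bool) -> Int)  [subst: {-} | 2 pending]
  bind e := ((a -> Bool) -> Int)
step 2: unify f ~ List (c -> a)  [subst: {e:=((a -> Bool) -> Int)} | 1 pending]
  bind f := List (c -> a)
step 3: unify List c ~ g  [subst: {e:=((a -> Bool) -> Int), f:=List (c -> a)} | 0 pending]
  bind g := List c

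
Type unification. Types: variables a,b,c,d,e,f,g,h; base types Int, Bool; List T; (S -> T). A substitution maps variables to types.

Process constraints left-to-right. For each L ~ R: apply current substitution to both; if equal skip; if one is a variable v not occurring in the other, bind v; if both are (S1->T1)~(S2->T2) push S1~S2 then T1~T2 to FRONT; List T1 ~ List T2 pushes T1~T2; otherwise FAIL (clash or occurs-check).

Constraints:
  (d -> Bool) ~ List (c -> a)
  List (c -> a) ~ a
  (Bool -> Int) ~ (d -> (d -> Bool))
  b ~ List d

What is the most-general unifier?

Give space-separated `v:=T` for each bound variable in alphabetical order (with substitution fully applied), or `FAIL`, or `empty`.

step 1: unify (d -> Bool) ~ List (c -> a)  [subst: {-} | 3 pending]
  clash: (d -> Bool) vs List (c -> a)

Answer: FAIL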